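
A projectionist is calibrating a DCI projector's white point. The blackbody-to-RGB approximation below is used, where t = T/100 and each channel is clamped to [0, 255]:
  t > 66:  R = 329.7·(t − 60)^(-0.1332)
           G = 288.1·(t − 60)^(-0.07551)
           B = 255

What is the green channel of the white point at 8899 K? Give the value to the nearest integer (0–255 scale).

t = 8899/100 = 88.99; the t > 66 branch applies.
G = 288.1·(88.99 − 60)^(-0.07551) = 288.1·28.99^(-0.07551) = 288.1·0.77551 = 223.424.
Rounded: 223.

223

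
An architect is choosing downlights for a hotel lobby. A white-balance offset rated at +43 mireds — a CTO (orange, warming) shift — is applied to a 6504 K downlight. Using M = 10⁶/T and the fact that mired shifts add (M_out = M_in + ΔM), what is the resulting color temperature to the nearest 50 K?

M_in = 10⁶/6504 = 153.75 mireds.
M_out = 153.75 + (+43) = 196.75 mireds.
T_out = 10⁶/196.75 = 5082.6 K → 5100 K.

5100 K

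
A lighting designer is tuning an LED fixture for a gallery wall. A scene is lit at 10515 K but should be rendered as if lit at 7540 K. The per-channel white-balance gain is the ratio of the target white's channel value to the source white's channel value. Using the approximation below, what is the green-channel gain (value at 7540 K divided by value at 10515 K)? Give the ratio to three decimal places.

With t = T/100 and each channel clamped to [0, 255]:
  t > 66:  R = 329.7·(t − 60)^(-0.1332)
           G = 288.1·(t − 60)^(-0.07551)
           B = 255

At 10515 K (t = 105.15):
  G = 288.1·(105.15 − 60)^(-0.07551) = 288.1·45.15^(-0.07551) = 288.1·0.74999 = 216.073.
At 7540 K (t = 75.4):
  G = 288.1·(75.4 − 60)^(-0.07551) = 288.1·15.4^(-0.07551) = 288.1·0.81345 = 234.355.
Gain = 234.355 / 216.073 = 1.0846 → 1.085.

1.085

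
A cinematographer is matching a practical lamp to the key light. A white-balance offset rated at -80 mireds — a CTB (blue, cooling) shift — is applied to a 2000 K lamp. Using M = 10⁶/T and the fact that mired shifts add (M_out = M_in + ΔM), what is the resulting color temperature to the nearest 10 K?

M_in = 10⁶/2000 = 500.00 mireds.
M_out = 500.00 + (-80) = 420.00 mireds.
T_out = 10⁶/420.00 = 2381.0 K → 2380 K.

2380 K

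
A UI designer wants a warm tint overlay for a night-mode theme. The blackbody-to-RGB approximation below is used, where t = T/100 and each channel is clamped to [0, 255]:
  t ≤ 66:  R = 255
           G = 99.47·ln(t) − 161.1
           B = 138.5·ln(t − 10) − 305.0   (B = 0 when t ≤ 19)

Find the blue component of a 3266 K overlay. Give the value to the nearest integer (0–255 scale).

t = 3266/100 = 32.66; the t ≤ 66 branch applies.
B = 138.5·ln(32.66 − 10) − 305.0 = 138.5·ln 22.66 − 305.0 = 138.5·3.1206 − 305.0 = 127.203.
Rounded: 127.

127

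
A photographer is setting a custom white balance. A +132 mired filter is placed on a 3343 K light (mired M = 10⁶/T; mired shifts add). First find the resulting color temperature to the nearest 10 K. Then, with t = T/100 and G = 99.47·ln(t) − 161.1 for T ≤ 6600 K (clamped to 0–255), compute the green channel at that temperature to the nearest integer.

M_in = 10⁶/3343 = 299.13; M_out = 299.13 + (+132) = 431.13.
T_out = 10⁶/431.13 = 2319.5 K → 2320 K; t = 23.2.
G = 99.47·ln 23.2 − 161.1 = 99.47·3.1442 − 161.1 = 151.649.
Rounded: 152.

152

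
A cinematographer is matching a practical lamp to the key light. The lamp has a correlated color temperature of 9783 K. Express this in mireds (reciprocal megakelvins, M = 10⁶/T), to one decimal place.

102.2 mireds

M = 10⁶ / 9783 = 102.218 → 102.2 mireds.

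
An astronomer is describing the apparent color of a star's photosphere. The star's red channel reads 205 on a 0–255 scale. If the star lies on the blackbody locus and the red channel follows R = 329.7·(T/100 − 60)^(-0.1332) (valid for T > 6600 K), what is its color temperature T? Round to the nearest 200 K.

9600 K

(t − 60)^(-0.1332) = 205/329.7 = 0.62178.
t − 60 = 0.62178^(1/-0.1332) = 0.62178^(-7.508) = 35.423, so t = 95.423.
T = 100·t = 9542 K → 9600 K to the nearest 200 K.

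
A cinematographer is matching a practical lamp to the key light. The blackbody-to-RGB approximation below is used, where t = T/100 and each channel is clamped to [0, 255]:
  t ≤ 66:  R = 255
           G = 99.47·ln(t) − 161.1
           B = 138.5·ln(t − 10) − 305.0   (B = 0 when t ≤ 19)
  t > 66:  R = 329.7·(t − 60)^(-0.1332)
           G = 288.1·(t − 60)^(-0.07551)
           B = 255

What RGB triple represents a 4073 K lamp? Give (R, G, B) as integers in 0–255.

t = 4073/100 = 40.73; the t ≤ 66 branch applies.
R = 255 by definition for t ≤ 66.
G = 99.47·ln 40.73 − 161.1 = 99.47·3.7070 − 161.1 = 207.632.
B = 138.5·ln(40.73 − 10) − 305.0 = 138.5·ln 30.73 − 305.0 = 138.5·3.4252 − 305.0 = 169.396.
Rounded: (255, 208, 169).

(255, 208, 169)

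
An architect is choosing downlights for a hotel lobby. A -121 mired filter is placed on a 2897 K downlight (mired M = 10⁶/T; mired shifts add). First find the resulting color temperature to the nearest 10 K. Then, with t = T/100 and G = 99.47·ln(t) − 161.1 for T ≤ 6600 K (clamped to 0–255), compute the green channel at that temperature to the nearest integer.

217

M_in = 10⁶/2897 = 345.18; M_out = 345.18 + (-121) = 224.18.
T_out = 10⁶/224.18 = 4460.6 K → 4460 K; t = 44.6.
G = 99.47·ln 44.6 − 161.1 = 99.47·3.7977 − 161.1 = 216.661.
Rounded: 217.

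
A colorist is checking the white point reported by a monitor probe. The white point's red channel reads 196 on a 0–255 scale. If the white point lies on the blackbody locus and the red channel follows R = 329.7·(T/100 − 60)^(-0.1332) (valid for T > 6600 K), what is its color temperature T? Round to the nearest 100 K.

(t − 60)^(-0.1332) = 196/329.7 = 0.59448.
t − 60 = 0.59448^(1/-0.1332) = 0.59448^(-7.508) = 49.621, so t = 109.621.
T = 100·t = 10962 K → 11000 K to the nearest 100 K.

11000 K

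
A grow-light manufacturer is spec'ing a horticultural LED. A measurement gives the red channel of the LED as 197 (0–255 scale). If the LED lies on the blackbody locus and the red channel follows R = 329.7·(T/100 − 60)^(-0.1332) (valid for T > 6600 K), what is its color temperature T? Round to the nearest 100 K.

(t − 60)^(-0.1332) = 197/329.7 = 0.59751.
t − 60 = 0.59751^(1/-0.1332) = 0.59751^(-7.508) = 47.761, so t = 107.761.
T = 100·t = 10776 K → 10800 K to the nearest 100 K.

10800 K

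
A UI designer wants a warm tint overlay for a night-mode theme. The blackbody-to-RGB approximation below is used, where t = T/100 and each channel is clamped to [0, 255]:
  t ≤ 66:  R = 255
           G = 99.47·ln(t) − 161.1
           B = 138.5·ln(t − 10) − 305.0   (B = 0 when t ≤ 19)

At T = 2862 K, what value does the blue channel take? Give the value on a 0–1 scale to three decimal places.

t = 2862/100 = 28.62; the t ≤ 66 branch applies.
B = 138.5·ln(28.62 − 10) − 305.0 = 138.5·ln 18.62 − 305.0 = 138.5·2.9242 − 305.0 = 100.007.
On a 0–1 scale: 100.007/255 = 0.3922 → 0.392.

0.392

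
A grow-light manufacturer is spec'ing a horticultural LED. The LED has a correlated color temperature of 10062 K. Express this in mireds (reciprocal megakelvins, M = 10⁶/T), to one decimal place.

M = 10⁶ / 10062 = 99.384 → 99.4 mireds.

99.4 mireds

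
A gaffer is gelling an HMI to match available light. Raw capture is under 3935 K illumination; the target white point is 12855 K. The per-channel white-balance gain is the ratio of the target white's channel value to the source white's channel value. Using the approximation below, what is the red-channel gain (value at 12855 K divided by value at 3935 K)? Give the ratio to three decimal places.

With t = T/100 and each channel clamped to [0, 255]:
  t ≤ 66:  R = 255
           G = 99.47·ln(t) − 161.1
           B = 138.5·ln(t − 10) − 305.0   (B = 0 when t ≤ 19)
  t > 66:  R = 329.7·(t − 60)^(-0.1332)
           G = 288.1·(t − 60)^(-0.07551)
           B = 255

0.736

At 3935 K (t = 39.35):
  R = 255 by definition for t ≤ 66.
At 12855 K (t = 128.55):
  R = 329.7·(128.55 − 60)^(-0.1332) = 329.7·68.55^(-0.1332) = 329.7·0.56943 = 187.743.
Gain = 187.743 / 255.000 = 0.7362 → 0.736.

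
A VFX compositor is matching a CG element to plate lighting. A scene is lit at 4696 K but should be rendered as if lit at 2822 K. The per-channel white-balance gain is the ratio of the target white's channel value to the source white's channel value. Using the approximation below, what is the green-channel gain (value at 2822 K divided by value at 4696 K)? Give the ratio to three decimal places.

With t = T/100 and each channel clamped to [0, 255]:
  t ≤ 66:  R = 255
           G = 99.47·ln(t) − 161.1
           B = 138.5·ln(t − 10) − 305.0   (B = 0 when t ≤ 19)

0.772

At 4696 K (t = 46.96):
  G = 99.47·ln 46.96 − 161.1 = 99.47·3.8493 − 161.1 = 221.789.
At 2822 K (t = 28.22):
  G = 99.47·ln 28.22 − 161.1 = 99.47·3.3400 − 161.1 = 171.133.
Gain = 171.133 / 221.789 = 0.7716 → 0.772.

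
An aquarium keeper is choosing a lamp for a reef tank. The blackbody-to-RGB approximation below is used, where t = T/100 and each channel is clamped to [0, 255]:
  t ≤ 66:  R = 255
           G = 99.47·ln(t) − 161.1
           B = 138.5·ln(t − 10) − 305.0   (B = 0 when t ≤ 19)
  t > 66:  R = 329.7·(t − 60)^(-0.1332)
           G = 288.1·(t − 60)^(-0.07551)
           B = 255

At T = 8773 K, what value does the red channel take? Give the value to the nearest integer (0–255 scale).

t = 8773/100 = 87.73; the t > 66 branch applies.
R = 329.7·(87.73 − 60)^(-0.1332) = 329.7·27.73^(-0.1332) = 329.7·0.64239 = 211.796.
Rounded: 212.

212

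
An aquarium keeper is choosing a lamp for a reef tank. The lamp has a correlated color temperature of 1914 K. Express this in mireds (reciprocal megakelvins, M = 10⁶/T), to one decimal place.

522.5 mireds

M = 10⁶ / 1914 = 522.466 → 522.5 mireds.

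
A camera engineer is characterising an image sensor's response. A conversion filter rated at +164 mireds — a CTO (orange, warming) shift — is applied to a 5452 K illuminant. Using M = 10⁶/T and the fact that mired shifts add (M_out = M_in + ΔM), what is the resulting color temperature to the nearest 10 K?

2880 K

M_in = 10⁶/5452 = 183.42 mireds.
M_out = 183.42 + (+164) = 347.42 mireds.
T_out = 10⁶/347.42 = 2878.4 K → 2880 K.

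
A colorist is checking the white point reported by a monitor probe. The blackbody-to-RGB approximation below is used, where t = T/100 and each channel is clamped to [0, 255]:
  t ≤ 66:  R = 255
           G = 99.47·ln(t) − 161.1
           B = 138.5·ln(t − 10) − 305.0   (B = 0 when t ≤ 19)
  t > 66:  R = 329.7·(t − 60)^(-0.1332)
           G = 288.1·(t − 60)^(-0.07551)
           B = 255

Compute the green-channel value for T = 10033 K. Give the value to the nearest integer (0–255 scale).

t = 10033/100 = 100.33; the t > 66 branch applies.
G = 288.1·(100.33 − 60)^(-0.07551) = 288.1·40.33^(-0.07551) = 288.1·0.75641 = 217.923.
Rounded: 218.

218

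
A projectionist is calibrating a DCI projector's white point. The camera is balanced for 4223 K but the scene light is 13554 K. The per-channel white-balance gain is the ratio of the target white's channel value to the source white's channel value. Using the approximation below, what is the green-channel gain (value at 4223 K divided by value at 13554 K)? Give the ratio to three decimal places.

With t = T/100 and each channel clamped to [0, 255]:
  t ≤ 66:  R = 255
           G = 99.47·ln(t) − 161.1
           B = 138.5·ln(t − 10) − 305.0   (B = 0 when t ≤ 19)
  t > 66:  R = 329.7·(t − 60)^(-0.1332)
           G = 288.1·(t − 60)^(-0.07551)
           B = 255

At 13554 K (t = 135.54):
  G = 288.1·(135.54 − 60)^(-0.07551) = 288.1·75.54^(-0.07551) = 288.1·0.72140 = 207.837.
At 4223 K (t = 42.23):
  G = 99.47·ln 42.23 − 161.1 = 99.47·3.7431 − 161.1 = 211.229.
Gain = 211.229 / 207.837 = 1.0163 → 1.016.

1.016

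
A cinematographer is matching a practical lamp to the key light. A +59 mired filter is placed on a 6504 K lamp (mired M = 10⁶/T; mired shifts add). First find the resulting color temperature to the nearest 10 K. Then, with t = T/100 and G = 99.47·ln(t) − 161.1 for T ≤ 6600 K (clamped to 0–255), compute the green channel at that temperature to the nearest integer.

M_in = 10⁶/6504 = 153.75; M_out = 153.75 + (+59) = 212.75.
T_out = 10⁶/212.75 = 4700.3 K → 4700 K; t = 47.
G = 99.47·ln 47 − 161.1 = 99.47·3.8501 − 161.1 = 221.874.
Rounded: 222.

222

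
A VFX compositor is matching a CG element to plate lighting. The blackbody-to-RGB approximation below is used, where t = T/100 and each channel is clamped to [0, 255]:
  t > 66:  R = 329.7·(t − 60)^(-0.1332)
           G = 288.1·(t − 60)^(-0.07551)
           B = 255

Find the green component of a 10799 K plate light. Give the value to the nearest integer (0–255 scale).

t = 10799/100 = 107.99; the t > 66 branch applies.
G = 288.1·(107.99 − 60)^(-0.07551) = 288.1·47.99^(-0.07551) = 288.1·0.74655 = 215.080.
Rounded: 215.

215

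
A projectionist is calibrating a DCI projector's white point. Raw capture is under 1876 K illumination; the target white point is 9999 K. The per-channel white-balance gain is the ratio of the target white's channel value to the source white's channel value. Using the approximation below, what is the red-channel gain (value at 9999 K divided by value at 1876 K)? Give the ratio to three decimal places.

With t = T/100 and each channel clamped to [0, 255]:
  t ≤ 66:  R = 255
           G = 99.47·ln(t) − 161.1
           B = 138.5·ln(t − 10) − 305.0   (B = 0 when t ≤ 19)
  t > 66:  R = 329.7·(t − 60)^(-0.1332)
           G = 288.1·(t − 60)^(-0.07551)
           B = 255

At 1876 K (t = 18.76):
  R = 255 by definition for t ≤ 66.
At 9999 K (t = 99.99):
  R = 329.7·(99.99 − 60)^(-0.1332) = 329.7·39.99^(-0.1332) = 329.7·0.61181 = 201.715.
Gain = 201.715 / 255.000 = 0.7910 → 0.791.

0.791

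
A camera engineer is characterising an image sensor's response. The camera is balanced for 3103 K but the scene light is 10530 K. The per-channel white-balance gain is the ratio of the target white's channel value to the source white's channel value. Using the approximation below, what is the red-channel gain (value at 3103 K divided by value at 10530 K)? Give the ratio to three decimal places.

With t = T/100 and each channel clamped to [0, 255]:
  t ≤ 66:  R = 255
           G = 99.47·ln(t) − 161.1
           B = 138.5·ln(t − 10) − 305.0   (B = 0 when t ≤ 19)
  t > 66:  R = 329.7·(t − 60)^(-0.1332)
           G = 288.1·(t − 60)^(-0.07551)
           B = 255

1.285

At 10530 K (t = 105.3):
  R = 329.7·(105.3 − 60)^(-0.1332) = 329.7·45.3^(-0.1332) = 329.7·0.60174 = 198.393.
At 3103 K (t = 31.03):
  R = 255 by definition for t ≤ 66.
Gain = 255.000 / 198.393 = 1.2853 → 1.285.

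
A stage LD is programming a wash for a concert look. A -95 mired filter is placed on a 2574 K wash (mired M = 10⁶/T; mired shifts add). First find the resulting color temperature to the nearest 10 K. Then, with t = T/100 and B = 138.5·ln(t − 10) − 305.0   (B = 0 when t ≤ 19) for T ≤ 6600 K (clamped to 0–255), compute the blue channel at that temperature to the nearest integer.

136

M_in = 10⁶/2574 = 388.50; M_out = 388.50 + (-95) = 293.50.
T_out = 10⁶/293.50 = 3407.2 K → 3410 K; t = 34.1.
B = 138.5·ln(34.1 − 10) − 305.0 = 138.5·ln 24.1 − 305.0 = 138.5·3.1822 − 305.0 = 135.736.
Rounded: 136.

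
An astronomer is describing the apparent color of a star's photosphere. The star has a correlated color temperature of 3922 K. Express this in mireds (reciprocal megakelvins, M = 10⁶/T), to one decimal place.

255.0 mireds

M = 10⁶ / 3922 = 254.972 → 255.0 mireds.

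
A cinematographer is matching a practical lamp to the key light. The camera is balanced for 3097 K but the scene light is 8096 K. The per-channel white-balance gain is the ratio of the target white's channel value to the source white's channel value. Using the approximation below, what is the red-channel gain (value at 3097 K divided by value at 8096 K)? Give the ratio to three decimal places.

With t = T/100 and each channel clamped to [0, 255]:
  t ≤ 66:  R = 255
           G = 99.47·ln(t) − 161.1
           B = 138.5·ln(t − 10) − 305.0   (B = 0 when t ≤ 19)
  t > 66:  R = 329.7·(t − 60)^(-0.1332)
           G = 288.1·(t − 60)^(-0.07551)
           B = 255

1.160

At 8096 K (t = 80.96):
  R = 329.7·(80.96 − 60)^(-0.1332) = 329.7·20.96^(-0.1332) = 329.7·0.66679 = 219.841.
At 3097 K (t = 30.97):
  R = 255 by definition for t ≤ 66.
Gain = 255.000 / 219.841 = 1.1599 → 1.160.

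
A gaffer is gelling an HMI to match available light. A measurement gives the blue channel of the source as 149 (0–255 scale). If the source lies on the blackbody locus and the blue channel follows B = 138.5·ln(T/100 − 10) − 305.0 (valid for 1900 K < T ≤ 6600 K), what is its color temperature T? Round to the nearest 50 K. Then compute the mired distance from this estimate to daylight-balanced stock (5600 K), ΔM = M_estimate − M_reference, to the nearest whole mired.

ln(t − 10) = (149 + 305.0) / 138.5 = 3.2780.
t − 10 = e^3.2780 = 26.522, so t = 36.522.
T = 100·t = 3652 K → 3650 K to the nearest 50 K.
M_estimate = 10⁶/3650 = 273.97; M_reference = 10⁶/5600 = 178.57.
ΔM = 273.97 − 178.57 = 95.40 → +95 mireds.

+95 mireds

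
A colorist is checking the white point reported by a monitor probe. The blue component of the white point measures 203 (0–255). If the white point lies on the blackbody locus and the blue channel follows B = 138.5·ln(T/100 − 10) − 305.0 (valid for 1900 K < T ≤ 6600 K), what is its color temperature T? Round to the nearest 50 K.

4900 K

ln(t − 10) = (203 + 305.0) / 138.5 = 3.6679.
t − 10 = e^3.6679 = 39.168, so t = 49.168.
T = 100·t = 4917 K → 4900 K to the nearest 50 K.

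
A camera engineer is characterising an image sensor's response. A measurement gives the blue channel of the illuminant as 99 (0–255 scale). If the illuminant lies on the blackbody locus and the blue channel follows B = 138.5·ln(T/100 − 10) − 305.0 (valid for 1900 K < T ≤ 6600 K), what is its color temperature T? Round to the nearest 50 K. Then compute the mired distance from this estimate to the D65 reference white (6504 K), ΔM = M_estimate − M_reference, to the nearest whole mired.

+197 mireds

ln(t − 10) = (99 + 305.0) / 138.5 = 2.9170.
t − 10 = e^2.9170 = 18.485, so t = 28.485.
T = 100·t = 2849 K → 2850 K to the nearest 50 K.
M_estimate = 10⁶/2850 = 350.88; M_reference = 10⁶/6504 = 153.75.
ΔM = 350.88 − 153.75 = 197.13 → +197 mireds.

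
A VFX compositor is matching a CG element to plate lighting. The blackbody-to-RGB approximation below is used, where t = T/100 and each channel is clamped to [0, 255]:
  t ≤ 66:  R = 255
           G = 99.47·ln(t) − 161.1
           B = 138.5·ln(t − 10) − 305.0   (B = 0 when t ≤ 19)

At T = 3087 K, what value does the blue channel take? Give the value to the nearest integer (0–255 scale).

116

t = 3087/100 = 30.87; the t ≤ 66 branch applies.
B = 138.5·ln(30.87 − 10) − 305.0 = 138.5·ln 20.87 − 305.0 = 138.5·3.0383 − 305.0 = 115.806.
Rounded: 116.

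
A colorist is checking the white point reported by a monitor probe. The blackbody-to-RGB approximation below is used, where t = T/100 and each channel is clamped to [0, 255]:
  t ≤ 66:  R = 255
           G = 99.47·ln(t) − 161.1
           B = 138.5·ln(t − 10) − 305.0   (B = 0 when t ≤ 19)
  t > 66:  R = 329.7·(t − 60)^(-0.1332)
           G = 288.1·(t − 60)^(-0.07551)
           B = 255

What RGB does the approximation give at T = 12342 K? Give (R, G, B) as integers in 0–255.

t = 12342/100 = 123.42; the t > 66 branch applies.
R = 329.7·(123.42 − 60)^(-0.1332) = 329.7·63.42^(-0.1332) = 329.7·0.57537 = 189.698.
G = 288.1·(123.42 − 60)^(-0.07551) = 288.1·63.42^(-0.07551) = 288.1·0.73099 = 210.599.
B = 255 by definition for t > 66.
Rounded: (190, 211, 255).

(190, 211, 255)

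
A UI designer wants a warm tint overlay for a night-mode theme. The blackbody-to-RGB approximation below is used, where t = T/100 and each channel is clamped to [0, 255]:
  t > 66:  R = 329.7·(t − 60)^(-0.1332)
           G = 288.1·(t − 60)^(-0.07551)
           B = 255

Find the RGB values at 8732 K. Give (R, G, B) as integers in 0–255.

(212, 224, 255)

t = 8732/100 = 87.32; the t > 66 branch applies.
R = 329.7·(87.32 − 60)^(-0.1332) = 329.7·27.32^(-0.1332) = 329.7·0.64367 = 212.217.
G = 288.1·(87.32 − 60)^(-0.07551) = 288.1·27.32^(-0.07551) = 288.1·0.77899 = 224.427.
B = 255 by definition for t > 66.
Rounded: (212, 224, 255).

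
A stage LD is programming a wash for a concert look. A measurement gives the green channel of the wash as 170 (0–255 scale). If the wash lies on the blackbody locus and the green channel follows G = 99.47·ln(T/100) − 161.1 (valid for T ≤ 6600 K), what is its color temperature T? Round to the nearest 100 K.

2800 K

ln t = (170 + 161.1) / 99.47 = 3.3286.
t = e^3.3286 = 27.900.
T = 100·t = 2790 K → 2800 K to the nearest 100 K.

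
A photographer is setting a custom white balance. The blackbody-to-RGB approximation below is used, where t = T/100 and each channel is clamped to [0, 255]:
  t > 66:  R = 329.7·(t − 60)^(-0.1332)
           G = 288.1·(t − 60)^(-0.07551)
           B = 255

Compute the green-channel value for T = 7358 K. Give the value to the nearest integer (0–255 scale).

237

t = 7358/100 = 73.58; the t > 66 branch applies.
G = 288.1·(73.58 − 60)^(-0.07551) = 288.1·13.58^(-0.07551) = 288.1·0.82121 = 236.591.
Rounded: 237.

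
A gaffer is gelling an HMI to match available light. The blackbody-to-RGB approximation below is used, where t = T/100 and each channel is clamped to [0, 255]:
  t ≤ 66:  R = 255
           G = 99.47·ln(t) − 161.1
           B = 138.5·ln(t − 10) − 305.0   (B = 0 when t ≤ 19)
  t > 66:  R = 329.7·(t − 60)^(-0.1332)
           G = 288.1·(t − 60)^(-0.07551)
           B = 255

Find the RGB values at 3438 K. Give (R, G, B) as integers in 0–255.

(255, 191, 137)

t = 3438/100 = 34.38; the t ≤ 66 branch applies.
R = 255 by definition for t ≤ 66.
G = 99.47·ln 34.38 − 161.1 = 99.47·3.5375 − 161.1 = 190.773.
B = 138.5·ln(34.38 − 10) − 305.0 = 138.5·ln 24.38 − 305.0 = 138.5·3.1938 − 305.0 = 137.336.
Rounded: (255, 191, 137).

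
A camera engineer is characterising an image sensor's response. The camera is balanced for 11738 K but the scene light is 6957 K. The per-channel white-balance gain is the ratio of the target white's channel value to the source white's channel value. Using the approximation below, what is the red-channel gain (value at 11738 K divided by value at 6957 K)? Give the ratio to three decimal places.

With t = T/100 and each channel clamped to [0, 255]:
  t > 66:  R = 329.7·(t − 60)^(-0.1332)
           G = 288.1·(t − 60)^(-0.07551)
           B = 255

0.788

At 6957 K (t = 69.57):
  R = 329.7·(69.57 − 60)^(-0.1332) = 329.7·9.57^(-0.1332) = 329.7·0.74019 = 244.040.
At 11738 K (t = 117.38):
  R = 329.7·(117.38 − 60)^(-0.1332) = 329.7·57.38^(-0.1332) = 329.7·0.58309 = 192.244.
Gain = 192.244 / 244.040 = 0.7878 → 0.788.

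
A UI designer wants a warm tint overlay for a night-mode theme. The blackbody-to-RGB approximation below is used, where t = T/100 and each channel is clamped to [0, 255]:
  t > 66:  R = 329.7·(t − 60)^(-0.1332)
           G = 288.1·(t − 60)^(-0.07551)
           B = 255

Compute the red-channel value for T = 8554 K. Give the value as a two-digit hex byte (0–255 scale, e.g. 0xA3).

0xD6

t = 8554/100 = 85.54; the t > 66 branch applies.
R = 329.7·(85.54 − 60)^(-0.1332) = 329.7·25.54^(-0.1332) = 329.7·0.64947 = 214.130.
Rounded: 214; in hex, 0xD6.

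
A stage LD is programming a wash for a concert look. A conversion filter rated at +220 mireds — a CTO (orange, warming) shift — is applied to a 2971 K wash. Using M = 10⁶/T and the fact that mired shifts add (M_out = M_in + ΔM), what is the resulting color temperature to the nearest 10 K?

1800 K

M_in = 10⁶/2971 = 336.59 mireds.
M_out = 336.59 + (+220) = 556.59 mireds.
T_out = 10⁶/556.59 = 1796.7 K → 1800 K.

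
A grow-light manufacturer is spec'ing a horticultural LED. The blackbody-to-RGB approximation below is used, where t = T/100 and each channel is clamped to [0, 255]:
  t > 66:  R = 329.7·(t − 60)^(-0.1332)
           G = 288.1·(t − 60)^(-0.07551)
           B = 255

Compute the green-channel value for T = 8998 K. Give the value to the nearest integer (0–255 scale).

t = 8998/100 = 89.98; the t > 66 branch applies.
G = 288.1·(89.98 − 60)^(-0.07551) = 288.1·29.98^(-0.07551) = 288.1·0.77354 = 222.858.
Rounded: 223.

223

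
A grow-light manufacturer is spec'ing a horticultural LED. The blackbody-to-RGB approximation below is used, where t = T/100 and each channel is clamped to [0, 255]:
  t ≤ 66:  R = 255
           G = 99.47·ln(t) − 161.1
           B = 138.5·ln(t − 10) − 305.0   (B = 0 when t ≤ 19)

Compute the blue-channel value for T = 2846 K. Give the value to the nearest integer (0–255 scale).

t = 2846/100 = 28.46; the t ≤ 66 branch applies.
B = 138.5·ln(28.46 − 10) − 305.0 = 138.5·ln 18.46 − 305.0 = 138.5·2.9156 − 305.0 = 98.811.
Rounded: 99.

99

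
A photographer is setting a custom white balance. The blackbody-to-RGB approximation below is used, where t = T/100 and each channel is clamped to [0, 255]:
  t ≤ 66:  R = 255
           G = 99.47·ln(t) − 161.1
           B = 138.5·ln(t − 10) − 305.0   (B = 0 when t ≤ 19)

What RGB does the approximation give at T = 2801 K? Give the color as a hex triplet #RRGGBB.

t = 2801/100 = 28.01; the t ≤ 66 branch applies.
R = 255 by definition for t ≤ 66.
G = 99.47·ln 28.01 − 161.1 = 99.47·3.3326 − 161.1 = 170.390.
B = 138.5·ln(28.01 − 10) − 305.0 = 138.5·ln 18.01 − 305.0 = 138.5·2.8909 − 305.0 = 95.393.
Rounded: (255, 170, 95).
In hex: #FFAA5F.

#FFAA5F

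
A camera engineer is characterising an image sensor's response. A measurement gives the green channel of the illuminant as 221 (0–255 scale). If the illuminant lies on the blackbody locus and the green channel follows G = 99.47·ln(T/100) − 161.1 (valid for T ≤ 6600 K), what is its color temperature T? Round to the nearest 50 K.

4650 K

ln t = (221 + 161.1) / 99.47 = 3.8414.
t = e^3.8414 = 46.589.
T = 100·t = 4659 K → 4650 K to the nearest 50 K.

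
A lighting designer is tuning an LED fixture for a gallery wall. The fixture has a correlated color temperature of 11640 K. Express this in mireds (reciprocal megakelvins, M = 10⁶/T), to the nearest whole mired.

M = 10⁶ / 11640 = 85.911 → 86 mireds.

86 mireds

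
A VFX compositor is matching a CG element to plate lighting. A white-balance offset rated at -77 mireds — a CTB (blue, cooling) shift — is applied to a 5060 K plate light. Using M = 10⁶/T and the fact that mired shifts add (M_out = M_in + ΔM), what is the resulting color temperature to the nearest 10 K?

8290 K

M_in = 10⁶/5060 = 197.63 mireds.
M_out = 197.63 + (-77) = 120.63 mireds.
T_out = 10⁶/120.63 = 8289.9 K → 8290 K.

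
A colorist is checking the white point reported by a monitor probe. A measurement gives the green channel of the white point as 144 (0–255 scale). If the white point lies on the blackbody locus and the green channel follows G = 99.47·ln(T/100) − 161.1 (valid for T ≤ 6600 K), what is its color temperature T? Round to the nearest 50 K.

ln t = (144 + 161.1) / 99.47 = 3.0673.
t = e^3.0673 = 21.483.
T = 100·t = 2148 K → 2150 K to the nearest 50 K.

2150 K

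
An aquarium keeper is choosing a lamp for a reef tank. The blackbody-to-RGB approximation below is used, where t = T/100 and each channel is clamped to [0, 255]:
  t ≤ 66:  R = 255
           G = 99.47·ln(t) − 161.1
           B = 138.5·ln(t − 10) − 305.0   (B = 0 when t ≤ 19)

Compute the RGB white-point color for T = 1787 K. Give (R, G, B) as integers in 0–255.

t = 1787/100 = 17.87; the t ≤ 66 branch applies.
R = 255 by definition for t ≤ 66.
G = 99.47·ln 17.87 − 161.1 = 99.47·2.8831 − 161.1 = 125.684.
t = 17.87 ≤ 19, so B = 0.
Rounded: (255, 126, 0).

(255, 126, 0)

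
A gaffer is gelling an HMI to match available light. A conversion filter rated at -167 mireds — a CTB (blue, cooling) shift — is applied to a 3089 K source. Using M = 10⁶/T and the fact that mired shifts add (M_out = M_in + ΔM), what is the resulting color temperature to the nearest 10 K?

M_in = 10⁶/3089 = 323.73 mireds.
M_out = 323.73 + (-167) = 156.73 mireds.
T_out = 10⁶/156.73 = 6380.4 K → 6380 K.

6380 K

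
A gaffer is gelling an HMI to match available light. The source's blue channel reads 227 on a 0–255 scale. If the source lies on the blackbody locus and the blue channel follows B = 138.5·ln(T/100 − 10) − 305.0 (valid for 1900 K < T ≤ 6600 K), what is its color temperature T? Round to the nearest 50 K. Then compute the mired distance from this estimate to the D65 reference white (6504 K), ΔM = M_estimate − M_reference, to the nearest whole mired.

ln(t − 10) = (227 + 305.0) / 138.5 = 3.8412.
t − 10 = e^3.8412 = 46.579, so t = 56.579.
T = 100·t = 5658 K → 5650 K to the nearest 50 K.
M_estimate = 10⁶/5650 = 176.99; M_reference = 10⁶/6504 = 153.75.
ΔM = 176.99 − 153.75 = 23.24 → +23 mireds.

+23 mireds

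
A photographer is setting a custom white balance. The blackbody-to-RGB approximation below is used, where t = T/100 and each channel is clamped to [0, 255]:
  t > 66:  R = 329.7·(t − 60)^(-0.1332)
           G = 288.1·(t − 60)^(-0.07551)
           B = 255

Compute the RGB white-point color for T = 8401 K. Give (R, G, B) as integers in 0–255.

(216, 227, 255)

t = 8401/100 = 84.01; the t > 66 branch applies.
R = 329.7·(84.01 − 60)^(-0.1332) = 329.7·24.01^(-0.1332) = 329.7·0.65483 = 215.899.
G = 288.1·(84.01 − 60)^(-0.07551) = 288.1·24.01^(-0.07551) = 288.1·0.78662 = 226.626.
B = 255 by definition for t > 66.
Rounded: (216, 227, 255).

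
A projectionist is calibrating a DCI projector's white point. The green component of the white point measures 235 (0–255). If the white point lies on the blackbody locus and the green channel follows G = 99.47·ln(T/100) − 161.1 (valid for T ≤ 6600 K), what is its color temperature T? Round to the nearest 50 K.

5350 K

ln t = (235 + 161.1) / 99.47 = 3.9821.
t = e^3.9821 = 53.630.
T = 100·t = 5363 K → 5350 K to the nearest 50 K.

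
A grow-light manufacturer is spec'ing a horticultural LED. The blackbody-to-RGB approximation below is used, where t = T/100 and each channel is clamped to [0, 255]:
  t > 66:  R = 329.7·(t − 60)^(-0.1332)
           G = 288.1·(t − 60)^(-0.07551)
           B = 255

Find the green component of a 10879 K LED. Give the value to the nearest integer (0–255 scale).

t = 10879/100 = 108.79; the t > 66 branch applies.
G = 288.1·(108.79 − 60)^(-0.07551) = 288.1·48.79^(-0.07551) = 288.1·0.74561 = 214.811.
Rounded: 215.

215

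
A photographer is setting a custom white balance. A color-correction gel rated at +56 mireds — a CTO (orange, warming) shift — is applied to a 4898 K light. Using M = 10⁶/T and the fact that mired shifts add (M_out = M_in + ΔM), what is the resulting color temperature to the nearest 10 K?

3840 K

M_in = 10⁶/4898 = 204.16 mireds.
M_out = 204.16 + (+56) = 260.16 mireds.
T_out = 10⁶/260.16 = 3843.7 K → 3840 K.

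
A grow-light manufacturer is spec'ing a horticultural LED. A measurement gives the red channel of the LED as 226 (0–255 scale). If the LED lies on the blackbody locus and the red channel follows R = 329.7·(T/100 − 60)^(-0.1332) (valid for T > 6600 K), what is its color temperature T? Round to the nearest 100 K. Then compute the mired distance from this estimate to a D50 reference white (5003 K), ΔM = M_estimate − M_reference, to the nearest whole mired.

-70 mireds

(t − 60)^(-0.1332) = 226/329.7 = 0.68547.
t − 60 = 0.68547^(1/-0.1332) = 0.68547^(-7.508) = 17.034, so t = 77.034.
T = 100·t = 7703 K → 7700 K to the nearest 100 K.
M_estimate = 10⁶/7700 = 129.87; M_reference = 10⁶/5003 = 199.88.
ΔM = 129.87 − 199.88 = -70.01 → -70 mireds.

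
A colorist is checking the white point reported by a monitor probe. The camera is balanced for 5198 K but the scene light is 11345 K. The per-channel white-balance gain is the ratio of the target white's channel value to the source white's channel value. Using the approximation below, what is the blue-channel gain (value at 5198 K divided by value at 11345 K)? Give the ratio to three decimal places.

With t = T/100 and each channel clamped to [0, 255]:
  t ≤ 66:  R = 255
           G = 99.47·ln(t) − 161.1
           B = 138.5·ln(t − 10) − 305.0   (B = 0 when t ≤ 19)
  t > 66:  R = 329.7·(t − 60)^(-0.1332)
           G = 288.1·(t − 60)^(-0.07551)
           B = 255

0.834

At 11345 K (t = 113.45):
  B = 255 by definition for t > 66.
At 5198 K (t = 51.98):
  B = 138.5·ln(51.98 − 10) − 305.0 = 138.5·ln 41.98 − 305.0 = 138.5·3.7372 − 305.0 = 212.601.
Gain = 212.601 / 255.000 = 0.8337 → 0.834.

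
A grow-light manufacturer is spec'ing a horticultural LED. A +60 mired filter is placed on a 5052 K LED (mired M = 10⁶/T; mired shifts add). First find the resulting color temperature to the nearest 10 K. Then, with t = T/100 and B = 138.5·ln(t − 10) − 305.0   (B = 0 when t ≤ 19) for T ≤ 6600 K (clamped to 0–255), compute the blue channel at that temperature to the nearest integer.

M_in = 10⁶/5052 = 197.94; M_out = 197.94 + (+60) = 257.94.
T_out = 10⁶/257.94 = 3876.8 K → 3880 K; t = 38.8.
B = 138.5·ln(38.8 − 10) − 305.0 = 138.5·ln 28.8 − 305.0 = 138.5·3.3604 − 305.0 = 160.412.
Rounded: 160.

160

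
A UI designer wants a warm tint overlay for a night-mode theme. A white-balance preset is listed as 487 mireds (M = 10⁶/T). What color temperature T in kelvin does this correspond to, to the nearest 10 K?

2050 K

T = 10⁶ / 487 = 2053.39 K → 2050 K.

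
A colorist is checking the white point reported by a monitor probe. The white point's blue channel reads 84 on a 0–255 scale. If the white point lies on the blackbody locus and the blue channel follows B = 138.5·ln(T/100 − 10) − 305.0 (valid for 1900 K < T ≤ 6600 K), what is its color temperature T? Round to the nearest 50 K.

ln(t − 10) = (84 + 305.0) / 138.5 = 2.8087.
t − 10 = e^2.8087 = 16.588, so t = 26.588.
T = 100·t = 2659 K → 2650 K to the nearest 50 K.

2650 K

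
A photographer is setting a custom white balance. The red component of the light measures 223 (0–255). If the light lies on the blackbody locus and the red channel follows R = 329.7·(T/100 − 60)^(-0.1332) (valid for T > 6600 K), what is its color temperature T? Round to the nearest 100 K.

(t − 60)^(-0.1332) = 223/329.7 = 0.67637.
t − 60 = 0.67637^(1/-0.1332) = 0.67637^(-7.508) = 18.831, so t = 78.831.
T = 100·t = 7883 K → 7900 K to the nearest 100 K.

7900 K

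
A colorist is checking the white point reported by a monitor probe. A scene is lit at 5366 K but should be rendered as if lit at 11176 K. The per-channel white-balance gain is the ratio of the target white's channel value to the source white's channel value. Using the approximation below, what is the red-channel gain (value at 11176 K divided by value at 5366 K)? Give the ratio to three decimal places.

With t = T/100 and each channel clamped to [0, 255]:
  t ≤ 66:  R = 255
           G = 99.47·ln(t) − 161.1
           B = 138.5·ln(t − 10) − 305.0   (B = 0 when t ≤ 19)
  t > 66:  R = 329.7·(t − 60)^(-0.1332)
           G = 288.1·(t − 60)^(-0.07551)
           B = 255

At 5366 K (t = 53.66):
  R = 255 by definition for t ≤ 66.
At 11176 K (t = 111.76):
  R = 329.7·(111.76 − 60)^(-0.1332) = 329.7·51.76^(-0.1332) = 329.7·0.59115 = 194.901.
Gain = 194.901 / 255.000 = 0.7643 → 0.764.

0.764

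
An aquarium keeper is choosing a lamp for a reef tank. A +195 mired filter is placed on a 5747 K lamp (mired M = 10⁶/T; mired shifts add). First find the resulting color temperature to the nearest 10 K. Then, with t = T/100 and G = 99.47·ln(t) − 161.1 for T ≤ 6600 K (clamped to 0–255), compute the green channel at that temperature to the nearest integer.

M_in = 10⁶/5747 = 174.00; M_out = 174.00 + (+195) = 369.00.
T_out = 10⁶/369.00 = 2710.0 K → 2710 K; t = 27.1.
G = 99.47·ln 27.1 − 161.1 = 99.47·3.2995 − 161.1 = 167.105.
Rounded: 167.

167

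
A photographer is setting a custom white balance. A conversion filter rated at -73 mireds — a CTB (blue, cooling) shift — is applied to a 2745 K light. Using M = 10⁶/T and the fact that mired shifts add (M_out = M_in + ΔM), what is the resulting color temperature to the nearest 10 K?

M_in = 10⁶/2745 = 364.30 mireds.
M_out = 364.30 + (-73) = 291.30 mireds.
T_out = 10⁶/291.30 = 3432.9 K → 3430 K.

3430 K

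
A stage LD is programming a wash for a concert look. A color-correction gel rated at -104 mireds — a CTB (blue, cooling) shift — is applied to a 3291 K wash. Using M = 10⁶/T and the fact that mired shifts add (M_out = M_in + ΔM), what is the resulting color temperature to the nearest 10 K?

M_in = 10⁶/3291 = 303.86 mireds.
M_out = 303.86 + (-104) = 199.86 mireds.
T_out = 10⁶/199.86 = 5003.5 K → 5000 K.

5000 K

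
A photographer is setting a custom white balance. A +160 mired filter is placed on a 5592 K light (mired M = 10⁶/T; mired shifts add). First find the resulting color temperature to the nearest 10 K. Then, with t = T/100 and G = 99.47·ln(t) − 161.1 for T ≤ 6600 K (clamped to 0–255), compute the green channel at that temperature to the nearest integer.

M_in = 10⁶/5592 = 178.83; M_out = 178.83 + (+160) = 338.83.
T_out = 10⁶/338.83 = 2951.4 K → 2950 K; t = 29.5.
G = 99.47·ln 29.5 − 161.1 = 99.47·3.3844 − 161.1 = 175.545.
Rounded: 176.

176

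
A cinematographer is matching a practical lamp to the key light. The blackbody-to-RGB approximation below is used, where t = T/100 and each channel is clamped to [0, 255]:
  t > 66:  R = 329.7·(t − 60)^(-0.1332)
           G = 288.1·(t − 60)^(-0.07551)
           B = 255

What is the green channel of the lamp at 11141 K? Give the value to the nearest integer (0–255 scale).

214

t = 11141/100 = 111.41; the t > 66 branch applies.
G = 288.1·(111.41 − 60)^(-0.07551) = 288.1·51.41^(-0.07551) = 288.1·0.74267 = 213.965.
Rounded: 214.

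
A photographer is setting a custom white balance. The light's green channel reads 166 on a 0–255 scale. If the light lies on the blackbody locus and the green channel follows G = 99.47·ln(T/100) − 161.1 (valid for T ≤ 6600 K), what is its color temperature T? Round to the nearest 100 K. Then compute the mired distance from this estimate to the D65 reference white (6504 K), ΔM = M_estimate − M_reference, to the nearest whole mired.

+217 mireds

ln t = (166 + 161.1) / 99.47 = 3.2884.
t = e^3.2884 = 26.801.
T = 100·t = 2680 K → 2700 K to the nearest 100 K.
M_estimate = 10⁶/2700 = 370.37; M_reference = 10⁶/6504 = 153.75.
ΔM = 370.37 − 153.75 = 216.62 → +217 mireds.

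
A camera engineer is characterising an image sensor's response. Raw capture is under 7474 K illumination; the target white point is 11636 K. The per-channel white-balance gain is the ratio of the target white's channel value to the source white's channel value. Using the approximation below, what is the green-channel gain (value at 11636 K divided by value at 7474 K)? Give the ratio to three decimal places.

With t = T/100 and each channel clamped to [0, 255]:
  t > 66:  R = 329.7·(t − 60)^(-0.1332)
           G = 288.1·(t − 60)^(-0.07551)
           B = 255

At 7474 K (t = 74.74):
  G = 288.1·(74.74 − 60)^(-0.07551) = 288.1·14.74^(-0.07551) = 288.1·0.81614 = 235.131.
At 11636 K (t = 116.36):
  G = 288.1·(116.36 − 60)^(-0.07551) = 288.1·56.36^(-0.07551) = 288.1·0.73754 = 212.485.
Gain = 212.485 / 235.131 = 0.9037 → 0.904.

0.904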